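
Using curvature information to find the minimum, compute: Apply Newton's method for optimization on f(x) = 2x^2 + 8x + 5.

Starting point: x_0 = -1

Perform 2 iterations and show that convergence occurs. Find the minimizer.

f(x) = 2x^2 + 8x + 5, f'(x) = 4x + (8), f''(x) = 4
Step 1: f'(-1) = 4, x_1 = -1 - 4/4 = -2
Step 2: f'(-2) = 0, x_2 = -2 (converged)
Newton's method converges in 1 step for quadratics.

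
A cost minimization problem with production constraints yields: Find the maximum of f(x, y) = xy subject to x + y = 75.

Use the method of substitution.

Substitute y = 75 - x into f(x,y) = xy:
g(x) = x(75 - x) = 75x - x^2
g'(x) = 75 - 2x = 0  =>  x = 75/2
y = 75 - 75/2 = 75/2
Maximum value = (75/2) * (75/2) = 5625/4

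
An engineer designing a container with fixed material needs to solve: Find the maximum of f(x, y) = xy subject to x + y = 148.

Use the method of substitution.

Substitute y = 148 - x into f(x,y) = xy:
g(x) = x(148 - x) = 148x - x^2
g'(x) = 148 - 2x = 0  =>  x = 74
y = 148 - 74 = 74
Maximum value = 74 * 74 = 5476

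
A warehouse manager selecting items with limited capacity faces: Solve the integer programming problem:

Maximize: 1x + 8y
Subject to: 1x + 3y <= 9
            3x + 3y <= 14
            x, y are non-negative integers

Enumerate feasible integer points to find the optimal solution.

Constraint 1: 1x + 3y <= 9
Constraint 2: 3x + 3y <= 14
Feasible x range (need y >= 0): 0 <= x <= min(9/1, 14/3) => x in {0, ..., 4}.
Enumerate feasible integer points row by row (the coefficient of y is 8 > 0, so for each x the largest feasible y gives the best value):
  x = 0: y <= min((9 - 1*0)/3, (14 - 3*0)/3) => y in {0, ..., 3}; best 1*0 + 8*3 = 24
  x = 1: y <= min((9 - 1*1)/3, (14 - 3*1)/3) => y in {0, ..., 2}; best 1*1 + 8*2 = 17
  x = 2: y <= min((9 - 1*2)/3, (14 - 3*2)/3) => y in {0, ..., 2}; best 1*2 + 8*2 = 18
  x = 3: y <= min((9 - 1*3)/3, (14 - 3*3)/3) => y in {0, ..., 1}; best 1*3 + 8*1 = 11
  x = 4: y <= min((9 - 1*4)/3, (14 - 3*4)/3) => y in {0}; best 1*4 + 8*0 = 4
The maximum 1x + 8y = 24 is achieved at x = 0, y = 3.
Check: 1*0 + 3*3 = 9 <= 9 and 3*0 + 3*3 = 9 <= 14.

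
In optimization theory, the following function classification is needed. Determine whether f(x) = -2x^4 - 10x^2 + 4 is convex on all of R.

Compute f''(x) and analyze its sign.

f(x) = -2x^4 - 10x^2 + 4
f'(x) = -8x^3 + -20x
f''(x) = -24x^2 + -20
f''(x) = -24x^2 + -20 <= -20 < 0 for all x
Therefore, f is concave on R.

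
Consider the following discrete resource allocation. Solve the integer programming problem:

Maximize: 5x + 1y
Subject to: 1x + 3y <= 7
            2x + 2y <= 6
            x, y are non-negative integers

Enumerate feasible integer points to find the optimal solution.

Constraint 1: 1x + 3y <= 7
Constraint 2: 2x + 2y <= 6
Feasible x range (need y >= 0): 0 <= x <= min(7/1, 6/2) => x in {0, ..., 3}.
Enumerate feasible integer points row by row (the coefficient of y is 1 > 0, so for each x the largest feasible y gives the best value):
  x = 0: y <= min((7 - 1*0)/3, (6 - 2*0)/2) => y in {0, ..., 2}; best 5*0 + 1*2 = 2
  x = 1: y <= min((7 - 1*1)/3, (6 - 2*1)/2) => y in {0, ..., 2}; best 5*1 + 1*2 = 7
  x = 2: y <= min((7 - 1*2)/3, (6 - 2*2)/2) => y in {0, ..., 1}; best 5*2 + 1*1 = 11
  x = 3: y <= min((7 - 1*3)/3, (6 - 2*3)/2) => y in {0}; best 5*3 + 1*0 = 15
The maximum 5x + 1y = 15 is achieved at x = 3, y = 0.
Check: 1*3 + 3*0 = 3 <= 7 and 2*3 + 2*0 = 6 <= 6.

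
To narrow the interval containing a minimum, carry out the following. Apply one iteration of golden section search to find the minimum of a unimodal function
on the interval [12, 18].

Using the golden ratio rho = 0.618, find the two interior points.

Golden section search on [12, 18].
Golden ratio rho = 0.618 (approx).
Interior points:
  x_1 = 12 + (1-0.618)*6 = 14.2920
  x_2 = 12 + 0.618*6 = 15.7080
Compare f(x_1) and f(x_2) to determine which subinterval to keep.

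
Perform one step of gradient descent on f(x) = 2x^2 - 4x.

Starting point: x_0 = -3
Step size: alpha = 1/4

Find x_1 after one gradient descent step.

f(x) = 2x^2 - 4x
f'(x) = 4x - 4
f'(-3) = 4*-3 + (-4) = -16
x_1 = x_0 - alpha * f'(x_0) = -3 - 1/4 * -16 = 1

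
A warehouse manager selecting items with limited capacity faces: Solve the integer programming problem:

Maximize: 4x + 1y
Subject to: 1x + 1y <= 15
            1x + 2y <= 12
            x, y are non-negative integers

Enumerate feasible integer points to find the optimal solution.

Constraint 1: 1x + 1y <= 15
Constraint 2: 1x + 2y <= 12
Feasible x range (need y >= 0): 0 <= x <= min(15/1, 12/1) => x in {0, ..., 12}.
Enumerate feasible integer points row by row (the coefficient of y is 1 > 0, so for each x the largest feasible y gives the best value):
  x = 0: y <= min((15 - 1*0)/1, (12 - 1*0)/2) => y in {0, ..., 6}; best 4*0 + 1*6 = 6
  x = 1: y <= min((15 - 1*1)/1, (12 - 1*1)/2) => y in {0, ..., 5}; best 4*1 + 1*5 = 9
  x = 2: y <= min((15 - 1*2)/1, (12 - 1*2)/2) => y in {0, ..., 5}; best 4*2 + 1*5 = 13
  x = 3: y <= min((15 - 1*3)/1, (12 - 1*3)/2) => y in {0, ..., 4}; best 4*3 + 1*4 = 16
  x = 4: y <= min((15 - 1*4)/1, (12 - 1*4)/2) => y in {0, ..., 4}; best 4*4 + 1*4 = 20
  x = 5: y <= min((15 - 1*5)/1, (12 - 1*5)/2) => y in {0, ..., 3}; best 4*5 + 1*3 = 23
  x = 6: y <= min((15 - 1*6)/1, (12 - 1*6)/2) => y in {0, ..., 3}; best 4*6 + 1*3 = 27
  x = 7: y <= min((15 - 1*7)/1, (12 - 1*7)/2) => y in {0, ..., 2}; best 4*7 + 1*2 = 30
  x = 8: y <= min((15 - 1*8)/1, (12 - 1*8)/2) => y in {0, ..., 2}; best 4*8 + 1*2 = 34
  x = 9: y <= min((15 - 1*9)/1, (12 - 1*9)/2) => y in {0, ..., 1}; best 4*9 + 1*1 = 37
  x = 10: y <= min((15 - 1*10)/1, (12 - 1*10)/2) => y in {0, ..., 1}; best 4*10 + 1*1 = 41
  x = 11: y <= min((15 - 1*11)/1, (12 - 1*11)/2) => y in {0}; best 4*11 + 1*0 = 44
  x = 12: y <= min((15 - 1*12)/1, (12 - 1*12)/2) => y in {0}; best 4*12 + 1*0 = 48
The maximum 4x + 1y = 48 is achieved at x = 12, y = 0.
Check: 1*12 + 1*0 = 12 <= 15 and 1*12 + 2*0 = 12 <= 12.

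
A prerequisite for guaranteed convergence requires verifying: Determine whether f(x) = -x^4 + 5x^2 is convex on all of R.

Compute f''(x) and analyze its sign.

f(x) = -x^4 + 5x^2
f'(x) = -4x^3 + 10x
f''(x) = -12x^2 + 10
f''(x) = -12x^2 + 10 -> -inf as |x| -> inf
Therefore, f is not globally convex on R.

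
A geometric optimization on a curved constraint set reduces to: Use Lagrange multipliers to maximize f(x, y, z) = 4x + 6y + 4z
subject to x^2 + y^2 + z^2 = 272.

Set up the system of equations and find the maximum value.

Lagrange conditions: 4 = 2*lambda*x, 6 = 2*lambda*y, 4 = 2*lambda*z
So x:4 = y:6 = z:4, i.e. x = 4t, y = 6t, z = 4t
Constraint: t^2*(4^2 + 6^2 + 4^2) = 272
  t^2 * 68 = 272  =>  t = sqrt(4)
Maximum = 4*4t + 6*6t + 4*4t = 68*sqrt(4) = 136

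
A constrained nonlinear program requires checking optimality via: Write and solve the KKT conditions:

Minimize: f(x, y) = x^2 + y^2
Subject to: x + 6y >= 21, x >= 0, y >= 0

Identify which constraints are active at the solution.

KKT conditions for min x^2 + y^2 s.t. 1x + 6y >= 21, x >= 0, y >= 0:
Stationarity: 2x = mu*1 + mu_x, 2y = mu*6 + mu_y, with mu, mu_x, mu_y >= 0
Complementary slackness: mu*(x + 6y - 21) = 0, mu_x*x = 0, mu_y*y = 0
(0, 0) is infeasible (1*0 + 6*0 < 21), so if mu = 0 stationarity would force x = mu_x/2 >= 0, y = mu_y/2 >= 0 with mu_x*x = mu_y*y = 0, i.e. x = y = 0: contradiction. Hence mu > 0 and x + 6y = 21 is active.
Try x > 0, y > 0 (so mu_x = mu_y = 0): x = 1*mu/2, y = 6*mu/2
Substitute: 1*(1*mu/2) + 6*(6*mu/2) = 21
  mu*37/2 = 21 => mu = 42/37
x* = 21/37 > 0, y* = 126/37 > 0, consistent with mu_x = mu_y = 0.
f is convex and the constraints are linear, so this KKT point is the global minimum.
f* = 441/37
Active constraints: x + 6y >= 21 (holds with equality, mu = 42/37 > 0); x >= 0 and y >= 0 are inactive (mu_x = mu_y = 0).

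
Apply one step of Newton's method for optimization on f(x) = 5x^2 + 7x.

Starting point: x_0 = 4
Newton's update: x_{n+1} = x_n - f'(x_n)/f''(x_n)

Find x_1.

f(x) = 5x^2 + 7x
f'(x) = 10x + (7), f''(x) = 10
Newton step: x_1 = x_0 - f'(x_0)/f''(x_0)
f'(4) = 47
x_1 = 4 - 47/10 = -7/10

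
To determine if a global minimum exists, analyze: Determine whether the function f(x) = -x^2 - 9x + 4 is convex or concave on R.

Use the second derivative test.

f(x) = -x^2 - 9x + 4
f'(x) = -2x - 9
f''(x) = -2
Since f''(x) = -2 < 0 for all x, f is concave on R.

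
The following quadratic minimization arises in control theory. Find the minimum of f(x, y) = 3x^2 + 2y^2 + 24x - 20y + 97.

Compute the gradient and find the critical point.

f(x,y) = 3x^2 + 2y^2 + 24x - 20y + 97
df/dx = 6x + (24) = 0  =>  x = -4
df/dy = 4y + (-20) = 0  =>  y = 5
f(-4, 5) = 3*(-4)^2 + 2*(5)^2 + 24*(-4) + -20*(5) + 97 = -1
Hessian is diagonal with entries 6, 4 > 0, so this is a minimum.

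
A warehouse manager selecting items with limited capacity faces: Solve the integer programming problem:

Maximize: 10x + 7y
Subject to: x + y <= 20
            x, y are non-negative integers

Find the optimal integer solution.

Objective: 10x + 7y, constraint: x + y <= 20
Coefficient of x is 10 >= coefficient of y is 7, so allocate the entire budget to x.
Optimal: x = 20, y = 0, value = 200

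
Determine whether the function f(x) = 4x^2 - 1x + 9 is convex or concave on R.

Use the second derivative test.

f(x) = 4x^2 - 1x + 9
f'(x) = 8x - 1
f''(x) = 8
Since f''(x) = 8 > 0 for all x, f is convex on R.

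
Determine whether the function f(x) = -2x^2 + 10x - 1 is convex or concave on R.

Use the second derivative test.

f(x) = -2x^2 + 10x - 1
f'(x) = -4x + 10
f''(x) = -4
Since f''(x) = -4 < 0 for all x, f is concave on R.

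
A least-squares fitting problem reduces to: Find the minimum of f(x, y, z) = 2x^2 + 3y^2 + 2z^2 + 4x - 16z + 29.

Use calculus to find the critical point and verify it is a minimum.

f(x,y,z) = 2x^2 + 3y^2 + 2z^2 + 4x - 16z + 29
df/dx = 4x + (4) = 0 => x = -1
df/dy = 6y + (0) = 0 => y = 0
df/dz = 4z + (-16) = 0 => z = 4
f(-1,0,4) = 2*(-1)^2 + 3*(0)^2 + 2*(4)^2 + 4*(-1) + -16*(4) + 29 = -5
Hessian is diagonal with entries 4, 6, 4 > 0, confirmed minimum.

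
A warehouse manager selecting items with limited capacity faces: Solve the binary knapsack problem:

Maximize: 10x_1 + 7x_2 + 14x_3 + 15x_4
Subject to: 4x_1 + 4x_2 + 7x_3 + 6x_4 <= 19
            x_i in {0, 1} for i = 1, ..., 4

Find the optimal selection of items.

Items: item 1 (v=10, w=4), item 2 (v=7, w=4), item 3 (v=14, w=7), item 4 (v=15, w=6)
Capacity: 19
Checking all 16 subsets (w = total weight, v = total value):
  {}: w = 0, v = 0
  {1}: w = 4, v = 10
  {2}: w = 4, v = 7
  {3}: w = 7, v = 14
  {4}: w = 6, v = 15
  {1, 2}: w = 8, v = 17
  {1, 3}: w = 11, v = 24
  {1, 4}: w = 10, v = 25
  {2, 3}: w = 11, v = 21
  {2, 4}: w = 10, v = 22
  {3, 4}: w = 13, v = 29
  {1, 2, 3}: w = 15, v = 31
  {1, 2, 4}: w = 14, v = 32
  {1, 3, 4}: w = 17, v = 39
  {2, 3, 4}: w = 17, v = 36
  {1, 2, 3, 4}: w = 21 > 19, infeasible
Best feasible subset: items [1, 3, 4]
Total weight: 17 <= 19, total value: 39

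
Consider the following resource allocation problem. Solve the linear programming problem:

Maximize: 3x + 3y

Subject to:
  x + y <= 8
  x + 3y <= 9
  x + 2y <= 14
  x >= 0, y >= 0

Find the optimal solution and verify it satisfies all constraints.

Feasible vertices: (0, 0), (0, 3), (15/2, 1/2), (8, 0)
Objective 3x + 3y at each vertex:
  (0, 0): 0
  (0, 3): 9
  (15/2, 1/2): 24
  (8, 0): 24
Maximum is 24 at (15/2, 1/2).
Verify constraints at (x, y) = (15/2, 1/2):
  1*(15/2) + 1*(1/2) = 8 <= 8 (active)
  1*(15/2) + 3*(1/2) = 9 <= 9 (active)
  1*(15/2) + 2*(1/2) = 17/2 <= 14
  x = 15/2 >= 0, y = 1/2 >= 0. All constraints satisfied.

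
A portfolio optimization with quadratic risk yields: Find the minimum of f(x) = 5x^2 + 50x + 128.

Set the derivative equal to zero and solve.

f(x) = 5x^2 + 50x + 128
f'(x) = 10x + (50) = 0
x = -50/10 = -5
f(-5) = 3
Since f''(x) = 10 > 0, this is a minimum.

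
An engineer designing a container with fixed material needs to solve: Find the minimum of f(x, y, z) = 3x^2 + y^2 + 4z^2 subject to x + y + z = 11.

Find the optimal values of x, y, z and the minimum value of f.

Using Lagrange multipliers on f = 3x^2 + y^2 + 4z^2 with constraint x + y + z = 11:
Conditions: 2*3*x = lambda, 2*1*y = lambda, 2*4*z = lambda
So x = lambda/6, y = lambda/2, z = lambda/8
Substituting into constraint: lambda * (19/24) = 11
lambda = 264/19
x = 44/19, y = 132/19, z = 33/19
Minimum value = 1452/19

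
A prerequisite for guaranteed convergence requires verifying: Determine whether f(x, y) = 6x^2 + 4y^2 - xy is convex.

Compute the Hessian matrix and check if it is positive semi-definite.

f(x,y) = 6x^2 + 4y^2 - xy
Hessian H = [[12, -1], [-1, 8]]
trace(H) = 20, det(H) = 95
Eigenvalues: (20 +/- sqrt(20)) / 2 = 12.24, 7.764
Since both eigenvalues > 0, f is convex.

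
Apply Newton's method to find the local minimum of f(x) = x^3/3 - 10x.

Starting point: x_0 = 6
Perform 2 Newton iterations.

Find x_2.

f(x) = x^3/3 - 10x
f'(x) = x^2 - 10, f''(x) = 2x
Newton update: x_{n+1} = x_n - (x_n^2 - 10)/(2*x_n)
Step 1: x_0 = 6, f'=26, f''=12, x_1 = 23/6
Step 2: x_1 = 23/6, f'=169/36, f''=23/3, x_2 = 889/276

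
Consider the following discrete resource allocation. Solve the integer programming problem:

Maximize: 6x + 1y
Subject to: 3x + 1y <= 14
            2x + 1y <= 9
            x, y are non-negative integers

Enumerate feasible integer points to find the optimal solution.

Constraint 1: 3x + 1y <= 14
Constraint 2: 2x + 1y <= 9
Feasible x range (need y >= 0): 0 <= x <= min(14/3, 9/2) => x in {0, ..., 4}.
Enumerate feasible integer points row by row (the coefficient of y is 1 > 0, so for each x the largest feasible y gives the best value):
  x = 0: y <= min((14 - 3*0)/1, (9 - 2*0)/1) => y in {0, ..., 9}; best 6*0 + 1*9 = 9
  x = 1: y <= min((14 - 3*1)/1, (9 - 2*1)/1) => y in {0, ..., 7}; best 6*1 + 1*7 = 13
  x = 2: y <= min((14 - 3*2)/1, (9 - 2*2)/1) => y in {0, ..., 5}; best 6*2 + 1*5 = 17
  x = 3: y <= min((14 - 3*3)/1, (9 - 2*3)/1) => y in {0, ..., 3}; best 6*3 + 1*3 = 21
  x = 4: y <= min((14 - 3*4)/1, (9 - 2*4)/1) => y in {0, ..., 1}; best 6*4 + 1*1 = 25
The maximum 6x + 1y = 25 is achieved at x = 4, y = 1.
Check: 3*4 + 1*1 = 13 <= 14 and 2*4 + 1*1 = 9 <= 9.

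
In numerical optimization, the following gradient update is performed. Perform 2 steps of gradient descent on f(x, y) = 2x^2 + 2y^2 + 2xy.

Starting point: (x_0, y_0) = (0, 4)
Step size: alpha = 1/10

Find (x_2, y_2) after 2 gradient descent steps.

f(x,y) = 2x^2 + 2y^2 + 2xy
grad_x = 4x + 2y, grad_y = 4y + 2x
Step 1: grad = (8, 16), (-4/5, 12/5)
Step 2: grad = (8/5, 8), (-24/25, 8/5)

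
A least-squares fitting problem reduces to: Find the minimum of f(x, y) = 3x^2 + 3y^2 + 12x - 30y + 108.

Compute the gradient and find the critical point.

f(x,y) = 3x^2 + 3y^2 + 12x - 30y + 108
df/dx = 6x + (12) = 0  =>  x = -2
df/dy = 6y + (-30) = 0  =>  y = 5
f(-2, 5) = 3*(-2)^2 + 3*(5)^2 + 12*(-2) + -30*(5) + 108 = 21
Hessian is diagonal with entries 6, 6 > 0, so this is a minimum.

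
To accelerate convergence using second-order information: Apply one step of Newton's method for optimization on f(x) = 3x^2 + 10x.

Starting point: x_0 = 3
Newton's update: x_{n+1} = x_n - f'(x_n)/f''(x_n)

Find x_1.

f(x) = 3x^2 + 10x
f'(x) = 6x + (10), f''(x) = 6
Newton step: x_1 = x_0 - f'(x_0)/f''(x_0)
f'(3) = 28
x_1 = 3 - 28/6 = -5/3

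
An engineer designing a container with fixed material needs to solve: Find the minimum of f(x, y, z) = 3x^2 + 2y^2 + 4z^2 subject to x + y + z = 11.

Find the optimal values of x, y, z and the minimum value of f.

Using Lagrange multipliers on f = 3x^2 + 2y^2 + 4z^2 with constraint x + y + z = 11:
Conditions: 2*3*x = lambda, 2*2*y = lambda, 2*4*z = lambda
So x = lambda/6, y = lambda/4, z = lambda/8
Substituting into constraint: lambda * (13/24) = 11
lambda = 264/13
x = 44/13, y = 66/13, z = 33/13
Minimum value = 1452/13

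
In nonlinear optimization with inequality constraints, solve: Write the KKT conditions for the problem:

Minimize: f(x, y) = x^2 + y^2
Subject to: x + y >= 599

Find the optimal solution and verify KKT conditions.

KKT conditions for min x^2 + y^2 s.t. x + y >= 599:
Stationarity: 2x = mu, 2y = mu
So x = y = mu/2.
Complementary slackness: mu*(x + y - 599) = 0
Primal feasibility: x + y >= 599; dual feasibility: mu >= 0
If mu = 0 then x = y = 0, but 0 + 0 < 599 is infeasible, so the constraint is active.
Constraint active: x + y = 2*(mu/2) = 599 => mu = 599
x = y = 599/2, f = 358801/2
Verify: stationarity 2*(599/2) = 599 = mu; primal 599/2 + 599/2 = 599 >= 599; dual mu = 599 >= 0; complementary slackness 599*(599 - 599) = 0. All KKT conditions hold.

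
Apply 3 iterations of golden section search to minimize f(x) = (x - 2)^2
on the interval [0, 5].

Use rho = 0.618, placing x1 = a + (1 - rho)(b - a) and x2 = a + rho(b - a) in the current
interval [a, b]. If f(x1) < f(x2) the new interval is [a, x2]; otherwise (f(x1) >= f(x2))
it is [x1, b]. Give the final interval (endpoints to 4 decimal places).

Golden section search for min of f(x) = (x - 2)^2 on [0, 5].
Each step: x1 = a + (1 - rho)(b - a), x2 = a + rho(b - a); if f(x1) < f(x2) keep [a, x2], otherwise keep [x1, b].
Step 1: [0.0000, 5.0000], x1=1.9100 (f=0.0081), x2=3.0900 (f=1.1881); f(x1) < f(x2) => keep [0.0000, 3.0900]
Step 2: [0.0000, 3.0900], x1=1.1804 (f=0.6718), x2=1.9096 (f=0.0082); f(x1) > f(x2) => keep [1.1804, 3.0900]
Step 3: [1.1804, 3.0900], x1=1.9099 (f=0.0081), x2=2.3605 (f=0.1300); f(x1) < f(x2) => keep [1.1804, 2.3605]
Final interval: [1.1804, 2.3605]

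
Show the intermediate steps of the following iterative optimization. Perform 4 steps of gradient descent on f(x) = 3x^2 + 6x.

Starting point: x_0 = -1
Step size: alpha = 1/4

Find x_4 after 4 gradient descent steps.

f(x) = 3x^2 + 6x, f'(x) = 6x + (6)
Step 1: f'(-1) = 0, x_1 = -1 - 1/4 * 0 = -1
Step 2: f'(-1) = 0, x_2 = -1 - 1/4 * 0 = -1
Step 3: f'(-1) = 0, x_3 = -1 - 1/4 * 0 = -1
Step 4: f'(-1) = 0, x_4 = -1 - 1/4 * 0 = -1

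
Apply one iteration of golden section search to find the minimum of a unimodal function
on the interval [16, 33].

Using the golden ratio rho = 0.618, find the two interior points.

Golden section search on [16, 33].
Golden ratio rho = 0.618 (approx).
Interior points:
  x_1 = 16 + (1-0.618)*17 = 22.4940
  x_2 = 16 + 0.618*17 = 26.5060
Compare f(x_1) and f(x_2) to determine which subinterval to keep.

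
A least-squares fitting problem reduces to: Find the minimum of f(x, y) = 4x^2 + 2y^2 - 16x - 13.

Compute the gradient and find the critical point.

f(x,y) = 4x^2 + 2y^2 - 16x - 13
df/dx = 8x + (-16) = 0  =>  x = 2
df/dy = 4y + (0) = 0  =>  y = 0
f(2, 0) = 4*(2)^2 + 2*(0)^2 + -16*(2) + -13 = -29
Hessian is diagonal with entries 8, 4 > 0, so this is a minimum.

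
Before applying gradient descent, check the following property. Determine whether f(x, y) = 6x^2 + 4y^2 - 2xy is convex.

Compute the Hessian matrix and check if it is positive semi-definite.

f(x,y) = 6x^2 + 4y^2 - 2xy
Hessian H = [[12, -2], [-2, 8]]
trace(H) = 20, det(H) = 92
Eigenvalues: (20 +/- sqrt(32)) / 2 = 12.83, 7.172
Since both eigenvalues > 0, f is convex.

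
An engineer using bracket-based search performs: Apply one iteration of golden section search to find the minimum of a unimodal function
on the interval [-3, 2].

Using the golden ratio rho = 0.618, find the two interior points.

Golden section search on [-3, 2].
Golden ratio rho = 0.618 (approx).
Interior points:
  x_1 = -3 + (1-0.618)*5 = -1.0900
  x_2 = -3 + 0.618*5 = 0.0900
Compare f(x_1) and f(x_2) to determine which subinterval to keep.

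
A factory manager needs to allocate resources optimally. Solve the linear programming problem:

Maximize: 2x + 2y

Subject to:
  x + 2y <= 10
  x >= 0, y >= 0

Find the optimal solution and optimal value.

The feasible region has vertices at [(0, 0), (10, 0), (0, 5)].
Checking objective 2x + 2y at each vertex:
  (0, 0): 2*0 + 2*0 = 0
  (10, 0): 2*10 + 2*0 = 20
  (0, 5): 2*0 + 2*5 = 10
Maximum is 20 at (10, 0).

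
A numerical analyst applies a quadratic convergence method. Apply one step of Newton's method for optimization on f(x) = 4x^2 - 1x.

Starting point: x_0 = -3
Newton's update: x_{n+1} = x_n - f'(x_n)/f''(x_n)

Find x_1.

f(x) = 4x^2 - 1x
f'(x) = 8x + (-1), f''(x) = 8
Newton step: x_1 = x_0 - f'(x_0)/f''(x_0)
f'(-3) = -25
x_1 = -3 - -25/8 = 1/8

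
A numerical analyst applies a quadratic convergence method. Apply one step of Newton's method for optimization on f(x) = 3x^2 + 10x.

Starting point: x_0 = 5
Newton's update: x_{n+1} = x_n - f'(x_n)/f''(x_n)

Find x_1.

f(x) = 3x^2 + 10x
f'(x) = 6x + (10), f''(x) = 6
Newton step: x_1 = x_0 - f'(x_0)/f''(x_0)
f'(5) = 40
x_1 = 5 - 40/6 = -5/3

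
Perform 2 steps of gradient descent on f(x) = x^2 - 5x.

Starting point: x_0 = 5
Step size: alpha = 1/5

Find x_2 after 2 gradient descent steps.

f(x) = x^2 - 5x, f'(x) = 2x + (-5)
Step 1: f'(5) = 5, x_1 = 5 - 1/5 * 5 = 4
Step 2: f'(4) = 3, x_2 = 4 - 1/5 * 3 = 17/5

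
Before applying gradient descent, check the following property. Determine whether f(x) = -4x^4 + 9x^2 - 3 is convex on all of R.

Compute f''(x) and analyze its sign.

f(x) = -4x^4 + 9x^2 - 3
f'(x) = -16x^3 + 18x
f''(x) = -48x^2 + 18
f''(x) = -48x^2 + 18 -> -inf as |x| -> inf
Therefore, f is not globally convex on R.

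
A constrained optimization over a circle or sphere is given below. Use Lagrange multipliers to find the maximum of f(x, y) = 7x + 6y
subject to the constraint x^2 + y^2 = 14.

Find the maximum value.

Set up Lagrange conditions: grad f = lambda * grad g
  7 = 2*lambda*x
  6 = 2*lambda*y
From these: x/y = 7/6, so x = 7t, y = 6t for some t.
Substitute into constraint: (7t)^2 + (6t)^2 = 14
  t^2 * 85 = 14
  t = sqrt(14/85)
Maximum = 7*x + 6*y = (7^2 + 6^2)*t = 85 * sqrt(14/85) = sqrt(1190)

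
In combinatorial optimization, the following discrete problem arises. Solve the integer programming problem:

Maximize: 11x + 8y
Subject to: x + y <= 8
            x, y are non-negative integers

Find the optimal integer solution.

Objective: 11x + 8y, constraint: x + y <= 8
Coefficient of x is 11 >= coefficient of y is 8, so allocate the entire budget to x.
Optimal: x = 8, y = 0, value = 88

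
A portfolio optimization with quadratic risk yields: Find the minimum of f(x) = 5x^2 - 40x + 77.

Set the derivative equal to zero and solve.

f(x) = 5x^2 - 40x + 77
f'(x) = 10x + (-40) = 0
x = 40/10 = 4
f(4) = -3
Since f''(x) = 10 > 0, this is a minimum.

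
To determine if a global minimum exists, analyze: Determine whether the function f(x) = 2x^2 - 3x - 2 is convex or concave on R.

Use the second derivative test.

f(x) = 2x^2 - 3x - 2
f'(x) = 4x - 3
f''(x) = 4
Since f''(x) = 4 > 0 for all x, f is convex on R.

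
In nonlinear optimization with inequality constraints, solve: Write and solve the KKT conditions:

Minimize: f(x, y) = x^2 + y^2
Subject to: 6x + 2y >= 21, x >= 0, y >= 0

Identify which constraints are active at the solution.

KKT conditions for min x^2 + y^2 s.t. 6x + 2y >= 21, x >= 0, y >= 0:
Stationarity: 2x = mu*6 + mu_x, 2y = mu*2 + mu_y, with mu, mu_x, mu_y >= 0
Complementary slackness: mu*(6x + 2y - 21) = 0, mu_x*x = 0, mu_y*y = 0
(0, 0) is infeasible (6*0 + 2*0 < 21), so if mu = 0 stationarity would force x = mu_x/2 >= 0, y = mu_y/2 >= 0 with mu_x*x = mu_y*y = 0, i.e. x = y = 0: contradiction. Hence mu > 0 and 6x + 2y = 21 is active.
Try x > 0, y > 0 (so mu_x = mu_y = 0): x = 6*mu/2, y = 2*mu/2
Substitute: 6*(6*mu/2) + 2*(2*mu/2) = 21
  mu*40/2 = 21 => mu = 21/20
x* = 63/20 > 0, y* = 21/20 > 0, consistent with mu_x = mu_y = 0.
f is convex and the constraints are linear, so this KKT point is the global minimum.
f* = 441/40
Active constraints: 6x + 2y >= 21 (holds with equality, mu = 21/20 > 0); x >= 0 and y >= 0 are inactive (mu_x = mu_y = 0).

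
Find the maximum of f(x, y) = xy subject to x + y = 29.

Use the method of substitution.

Substitute y = 29 - x into f(x,y) = xy:
g(x) = x(29 - x) = 29x - x^2
g'(x) = 29 - 2x = 0  =>  x = 29/2
y = 29 - 29/2 = 29/2
Maximum value = (29/2) * (29/2) = 841/4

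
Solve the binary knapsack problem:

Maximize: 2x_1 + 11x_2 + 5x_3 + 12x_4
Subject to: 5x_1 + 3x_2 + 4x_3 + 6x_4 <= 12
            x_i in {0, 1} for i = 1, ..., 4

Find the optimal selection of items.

Items: item 1 (v=2, w=5), item 2 (v=11, w=3), item 3 (v=5, w=4), item 4 (v=12, w=6)
Capacity: 12
Checking all 16 subsets (w = total weight, v = total value):
  {}: w = 0, v = 0
  {1}: w = 5, v = 2
  {2}: w = 3, v = 11
  {3}: w = 4, v = 5
  {4}: w = 6, v = 12
  {1, 2}: w = 8, v = 13
  {1, 3}: w = 9, v = 7
  {1, 4}: w = 11, v = 14
  {2, 3}: w = 7, v = 16
  {2, 4}: w = 9, v = 23
  {3, 4}: w = 10, v = 17
  {1, 2, 3}: w = 12, v = 18
  {1, 2, 4}: w = 14 > 12, infeasible
  {1, 3, 4}: w = 15 > 12, infeasible
  {2, 3, 4}: w = 13 > 12, infeasible
  {1, 2, 3, 4}: w = 18 > 12, infeasible
Best feasible subset: items [2, 4]
Total weight: 9 <= 12, total value: 23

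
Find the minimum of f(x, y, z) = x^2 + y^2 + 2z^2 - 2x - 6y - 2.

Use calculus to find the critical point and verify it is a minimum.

f(x,y,z) = x^2 + y^2 + 2z^2 - 2x - 6y - 2
df/dx = 2x + (-2) = 0 => x = 1
df/dy = 2y + (-6) = 0 => y = 3
df/dz = 4z + (0) = 0 => z = 0
f(1,3,0) = 1*(1)^2 + 1*(3)^2 + 2*(0)^2 + -2*(1) + -6*(3) + -2 = -12
Hessian is diagonal with entries 2, 2, 4 > 0, confirmed minimum.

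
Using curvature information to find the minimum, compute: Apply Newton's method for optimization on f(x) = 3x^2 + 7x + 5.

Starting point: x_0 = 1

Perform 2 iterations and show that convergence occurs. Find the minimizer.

f(x) = 3x^2 + 7x + 5, f'(x) = 6x + (7), f''(x) = 6
Step 1: f'(1) = 13, x_1 = 1 - 13/6 = -7/6
Step 2: f'(-7/6) = 0, x_2 = -7/6 (converged)
Newton's method converges in 1 step for quadratics.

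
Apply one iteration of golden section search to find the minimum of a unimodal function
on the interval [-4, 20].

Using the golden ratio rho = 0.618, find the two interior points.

Golden section search on [-4, 20].
Golden ratio rho = 0.618 (approx).
Interior points:
  x_1 = -4 + (1-0.618)*24 = 5.1680
  x_2 = -4 + 0.618*24 = 10.8320
Compare f(x_1) and f(x_2) to determine which subinterval to keep.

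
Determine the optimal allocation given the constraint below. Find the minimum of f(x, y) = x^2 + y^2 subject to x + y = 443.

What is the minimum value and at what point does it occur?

Substitute y = 443 - x into f(x,y) = x^2 + y^2:
g(x) = x^2 + (443 - x)^2 = 2x^2 - 886x + 196249
g'(x) = 4x - 886 = 0  =>  x = 443/2
y = 443 - 443/2 = 443/2
Minimum value = (443/2)^2 + (443/2)^2 = 196249/2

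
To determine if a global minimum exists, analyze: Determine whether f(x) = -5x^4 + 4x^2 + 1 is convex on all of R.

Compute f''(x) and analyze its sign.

f(x) = -5x^4 + 4x^2 + 1
f'(x) = -20x^3 + 8x
f''(x) = -60x^2 + 8
f''(x) = -60x^2 + 8 -> -inf as |x| -> inf
Therefore, f is not globally convex on R.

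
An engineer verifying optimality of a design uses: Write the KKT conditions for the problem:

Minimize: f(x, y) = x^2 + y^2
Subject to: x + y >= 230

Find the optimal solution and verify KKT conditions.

KKT conditions for min x^2 + y^2 s.t. x + y >= 230:
Stationarity: 2x = mu, 2y = mu
So x = y = mu/2.
Complementary slackness: mu*(x + y - 230) = 0
Primal feasibility: x + y >= 230; dual feasibility: mu >= 0
If mu = 0 then x = y = 0, but 0 + 0 < 230 is infeasible, so the constraint is active.
Constraint active: x + y = 2*(mu/2) = 230 => mu = 230
x = y = 115, f = 26450
Verify: stationarity 2*115 = 230 = mu; primal 115 + 115 = 230 >= 230; dual mu = 230 >= 0; complementary slackness 230*(230 - 230) = 0. All KKT conditions hold.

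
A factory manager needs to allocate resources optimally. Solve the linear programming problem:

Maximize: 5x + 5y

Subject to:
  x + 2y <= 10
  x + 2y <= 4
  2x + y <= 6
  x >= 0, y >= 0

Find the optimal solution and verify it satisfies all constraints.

Feasible vertices: (0, 0), (0, 2), (8/3, 2/3), (3, 0)
Objective 5x + 5y at each vertex:
  (0, 0): 0
  (0, 2): 10
  (8/3, 2/3): 50/3
  (3, 0): 15
Maximum is 50/3 at (8/3, 2/3).
Verify constraints at (x, y) = (8/3, 2/3):
  1*(8/3) + 2*(2/3) = 4 <= 10
  1*(8/3) + 2*(2/3) = 4 <= 4 (active)
  2*(8/3) + 1*(2/3) = 6 <= 6 (active)
  x = 8/3 >= 0, y = 2/3 >= 0. All constraints satisfied.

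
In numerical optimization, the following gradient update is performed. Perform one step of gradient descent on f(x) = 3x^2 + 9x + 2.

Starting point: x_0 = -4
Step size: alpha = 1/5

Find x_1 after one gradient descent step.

f(x) = 3x^2 + 9x + 2
f'(x) = 6x + 9
f'(-4) = 6*-4 + (9) = -15
x_1 = x_0 - alpha * f'(x_0) = -4 - 1/5 * -15 = -1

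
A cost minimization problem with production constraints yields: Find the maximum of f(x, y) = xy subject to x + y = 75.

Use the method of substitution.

Substitute y = 75 - x into f(x,y) = xy:
g(x) = x(75 - x) = 75x - x^2
g'(x) = 75 - 2x = 0  =>  x = 75/2
y = 75 - 75/2 = 75/2
Maximum value = (75/2) * (75/2) = 5625/4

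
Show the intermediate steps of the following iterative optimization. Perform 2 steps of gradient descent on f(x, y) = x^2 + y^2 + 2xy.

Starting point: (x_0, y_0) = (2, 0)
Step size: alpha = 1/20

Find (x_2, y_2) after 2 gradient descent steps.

f(x,y) = x^2 + y^2 + 2xy
grad_x = 2x + 2y, grad_y = 2y + 2x
Step 1: grad = (4, 4), (9/5, -1/5)
Step 2: grad = (16/5, 16/5), (41/25, -9/25)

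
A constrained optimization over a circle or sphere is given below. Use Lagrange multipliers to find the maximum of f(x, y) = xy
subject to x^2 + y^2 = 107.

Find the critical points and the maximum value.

Lagrange conditions: y = 2*lambda*x and x = 2*lambda*y
If x = 0 then y = 0, violating the constraint, so x, y != 0.
Dividing: y/x = x/y => x^2 = y^2 => y = x or y = -x
Constraint: 2x^2 = 107 => x^2 = 107/2 => x = +/-sqrt(107/2)
Critical points: (sqrt(107/2), sqrt(107/2)), (-sqrt(107/2), -sqrt(107/2)), (sqrt(107/2), -sqrt(107/2)), (-sqrt(107/2), sqrt(107/2))
  y = x:  xy = x^2 = 107/2  at (sqrt(107/2), sqrt(107/2)) and (-sqrt(107/2), -sqrt(107/2))
  y = -x: xy = -x^2 = -107/2 at (sqrt(107/2), -sqrt(107/2)) and (-sqrt(107/2), sqrt(107/2))
Maximum xy = 107/2 at (sqrt(107/2), sqrt(107/2)) and (-sqrt(107/2), -sqrt(107/2))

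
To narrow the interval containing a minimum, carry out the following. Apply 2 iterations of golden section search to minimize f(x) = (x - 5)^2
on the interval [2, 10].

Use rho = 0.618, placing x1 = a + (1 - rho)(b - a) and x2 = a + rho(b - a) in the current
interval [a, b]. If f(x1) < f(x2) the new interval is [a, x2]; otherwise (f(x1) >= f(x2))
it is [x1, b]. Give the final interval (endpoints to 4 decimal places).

Golden section search for min of f(x) = (x - 5)^2 on [2, 10].
Each step: x1 = a + (1 - rho)(b - a), x2 = a + rho(b - a); if f(x1) < f(x2) keep [a, x2], otherwise keep [x1, b].
Step 1: [2.0000, 10.0000], x1=5.0560 (f=0.0031), x2=6.9440 (f=3.7791); f(x1) < f(x2) => keep [2.0000, 6.9440]
Step 2: [2.0000, 6.9440], x1=3.8886 (f=1.2352), x2=5.0554 (f=0.0031); f(x1) > f(x2) => keep [3.8886, 6.9440]
Final interval: [3.8886, 6.9440]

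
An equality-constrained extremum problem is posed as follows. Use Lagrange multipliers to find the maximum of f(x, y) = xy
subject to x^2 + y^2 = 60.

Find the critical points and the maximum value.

Lagrange conditions: y = 2*lambda*x and x = 2*lambda*y
If x = 0 then y = 0, violating the constraint, so x, y != 0.
Dividing: y/x = x/y => x^2 = y^2 => y = x or y = -x
Constraint: 2x^2 = 60 => x^2 = 30 => x = +/-sqrt(30)
Critical points: (sqrt(30), sqrt(30)), (-sqrt(30), -sqrt(30)), (sqrt(30), -sqrt(30)), (-sqrt(30), sqrt(30))
  y = x:  xy = x^2 = 30  at (sqrt(30), sqrt(30)) and (-sqrt(30), -sqrt(30))
  y = -x: xy = -x^2 = -30 at (sqrt(30), -sqrt(30)) and (-sqrt(30), sqrt(30))
Maximum xy = 30 at (sqrt(30), sqrt(30)) and (-sqrt(30), -sqrt(30))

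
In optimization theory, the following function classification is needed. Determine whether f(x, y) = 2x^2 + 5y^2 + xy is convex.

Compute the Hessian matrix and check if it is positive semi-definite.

f(x,y) = 2x^2 + 5y^2 + xy
Hessian H = [[4, 1], [1, 10]]
trace(H) = 14, det(H) = 39
Eigenvalues: (14 +/- sqrt(40)) / 2 = 10.16, 3.838
Since both eigenvalues > 0, f is convex.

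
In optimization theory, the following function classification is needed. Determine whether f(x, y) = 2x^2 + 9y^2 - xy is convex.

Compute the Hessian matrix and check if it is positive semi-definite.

f(x,y) = 2x^2 + 9y^2 - xy
Hessian H = [[4, -1], [-1, 18]]
trace(H) = 22, det(H) = 71
Eigenvalues: (22 +/- sqrt(200)) / 2 = 18.07, 3.929
Since both eigenvalues > 0, f is convex.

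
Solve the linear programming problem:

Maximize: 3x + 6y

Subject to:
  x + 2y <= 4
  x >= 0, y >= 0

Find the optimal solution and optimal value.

The feasible region has vertices at [(0, 0), (4, 0), (0, 2)].
Checking objective 3x + 6y at each vertex:
  (0, 0): 3*0 + 6*0 = 0
  (4, 0): 3*4 + 6*0 = 12
  (0, 2): 3*0 + 6*2 = 12
Maximum is 12 at (4, 0).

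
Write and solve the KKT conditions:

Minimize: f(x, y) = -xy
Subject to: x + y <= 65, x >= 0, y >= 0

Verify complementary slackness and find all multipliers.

Problem: min -xy s.t. x + y <= 65 (multiplier lambda), x >= 0 (mu_x), y >= 0 (mu_y)
KKT stationarity: -y + lambda - mu_x = 0, -x + lambda - mu_y = 0, with lambda, mu_x, mu_y >= 0
Complementary slackness: lambda*(x + y - 65) = 0, mu_x*x = 0, mu_y*y = 0
If lambda = 0: y = -mu_x <= 0 and x = -mu_y <= 0 force x = y = 0 with f = 0; but x = y = 65/2 is feasible with f = -4225/4 < 0, so this is not the minimum. Hence lambda > 0 and x + y = 65.
Try x > 0, y > 0 (so mu_x = mu_y = 0): y = lambda, x = lambda => x = y = lambda
x + y = 65 => 2*lambda = 65 => lambda = 65/2
x* = y* = 65/2 > 0, consistent with mu_x = mu_y = 0.
(Any feasible point with x = 0 or y = 0 has f = 0 > -4225/4, so the minimum is not on those boundaries.)
min(-xy) = -4225/4 (i.e. max xy = 4225/4)
Multipliers: lambda = 65/2, mu_x = 0, mu_y = 0
Complementary slackness: lambda*(x + y - 65) = 65/2*(65/2 + 65/2 - 65) = 0, mu_x*x = 0*65/2 = 0, mu_y*y = 0*65/2 = 0. Satisfied.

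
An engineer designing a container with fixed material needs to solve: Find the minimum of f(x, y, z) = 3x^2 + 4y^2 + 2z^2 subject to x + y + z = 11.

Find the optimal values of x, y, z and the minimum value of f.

Using Lagrange multipliers on f = 3x^2 + 4y^2 + 2z^2 with constraint x + y + z = 11:
Conditions: 2*3*x = lambda, 2*4*y = lambda, 2*2*z = lambda
So x = lambda/6, y = lambda/8, z = lambda/4
Substituting into constraint: lambda * (13/24) = 11
lambda = 264/13
x = 44/13, y = 33/13, z = 66/13
Minimum value = 1452/13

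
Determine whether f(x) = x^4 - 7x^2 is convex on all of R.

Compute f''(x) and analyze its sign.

f(x) = x^4 - 7x^2
f'(x) = 4x^3 + -14x
f''(x) = 12x^2 + -14
f''(0) = -14 < 0, so not convex near x = 0
Therefore, f is not globally convex on R.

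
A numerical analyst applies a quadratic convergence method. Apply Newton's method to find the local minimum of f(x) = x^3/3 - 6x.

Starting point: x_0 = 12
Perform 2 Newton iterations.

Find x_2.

f(x) = x^3/3 - 6x
f'(x) = x^2 - 6, f''(x) = 2x
Newton update: x_{n+1} = x_n - (x_n^2 - 6)/(2*x_n)
Step 1: x_0 = 12, f'=138, f''=24, x_1 = 25/4
Step 2: x_1 = 25/4, f'=529/16, f''=25/2, x_2 = 721/200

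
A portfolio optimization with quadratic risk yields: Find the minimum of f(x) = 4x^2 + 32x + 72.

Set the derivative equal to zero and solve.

f(x) = 4x^2 + 32x + 72
f'(x) = 8x + (32) = 0
x = -32/8 = -4
f(-4) = 8
Since f''(x) = 8 > 0, this is a minimum.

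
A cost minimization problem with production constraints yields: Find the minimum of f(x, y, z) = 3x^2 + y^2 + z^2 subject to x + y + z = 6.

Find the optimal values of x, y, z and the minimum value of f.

Using Lagrange multipliers on f = 3x^2 + y^2 + z^2 with constraint x + y + z = 6:
Conditions: 2*3*x = lambda, 2*1*y = lambda, 2*1*z = lambda
So x = lambda/6, y = lambda/2, z = lambda/2
Substituting into constraint: lambda * (7/6) = 6
lambda = 36/7
x = 6/7, y = 18/7, z = 18/7
Minimum value = 108/7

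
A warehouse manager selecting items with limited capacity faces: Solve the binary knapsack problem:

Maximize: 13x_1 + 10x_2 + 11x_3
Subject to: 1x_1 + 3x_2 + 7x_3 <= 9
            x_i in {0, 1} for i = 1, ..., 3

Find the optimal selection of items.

Items: item 1 (v=13, w=1), item 2 (v=10, w=3), item 3 (v=11, w=7)
Capacity: 9
Checking all 8 subsets (w = total weight, v = total value):
  {}: w = 0, v = 0
  {1}: w = 1, v = 13
  {2}: w = 3, v = 10
  {3}: w = 7, v = 11
  {1, 2}: w = 4, v = 23
  {1, 3}: w = 8, v = 24
  {2, 3}: w = 10 > 9, infeasible
  {1, 2, 3}: w = 11 > 9, infeasible
Best feasible subset: items [1, 3]
Total weight: 8 <= 9, total value: 24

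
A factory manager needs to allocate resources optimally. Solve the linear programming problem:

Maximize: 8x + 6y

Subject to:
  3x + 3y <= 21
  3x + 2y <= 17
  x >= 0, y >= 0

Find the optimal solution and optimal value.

Feasible vertices: (0, 0), (0, 7), (3, 4), (17/3, 0)
Objective 8x + 6y at each:
  (0, 0): 0
  (0, 7): 42
  (3, 4): 48
  (17/3, 0): 136/3
Maximum is 48 at (3, 4).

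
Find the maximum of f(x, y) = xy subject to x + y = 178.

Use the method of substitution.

Substitute y = 178 - x into f(x,y) = xy:
g(x) = x(178 - x) = 178x - x^2
g'(x) = 178 - 2x = 0  =>  x = 89
y = 178 - 89 = 89
Maximum value = 89 * 89 = 7921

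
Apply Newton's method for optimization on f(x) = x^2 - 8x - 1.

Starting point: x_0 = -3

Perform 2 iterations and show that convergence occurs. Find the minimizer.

f(x) = x^2 - 8x - 1, f'(x) = 2x + (-8), f''(x) = 2
Step 1: f'(-3) = -14, x_1 = -3 - -14/2 = 4
Step 2: f'(4) = 0, x_2 = 4 (converged)
Newton's method converges in 1 step for quadratics.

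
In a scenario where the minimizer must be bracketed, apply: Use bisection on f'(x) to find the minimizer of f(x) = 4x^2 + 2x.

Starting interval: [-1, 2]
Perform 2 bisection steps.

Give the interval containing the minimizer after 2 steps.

Finding critical point of f(x) = 4x^2 + 2x using bisection on f'(x) = 8x + 2.
f'(x) = 0 when x = -1/4.
Starting interval: [-1, 2]
Step 1: mid = 1/2, f'(mid) = 6, new interval = [-1, 1/2]
Step 2: mid = -1/4, f'(mid) = 0, new interval = [-1/4, -1/4]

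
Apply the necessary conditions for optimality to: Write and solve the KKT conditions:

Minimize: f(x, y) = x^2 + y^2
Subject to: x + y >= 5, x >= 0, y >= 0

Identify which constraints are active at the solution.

KKT conditions for min x^2 + y^2 s.t. 1x + 1y >= 5, x >= 0, y >= 0:
Stationarity: 2x = mu*1 + mu_x, 2y = mu*1 + mu_y, with mu, mu_x, mu_y >= 0
Complementary slackness: mu*(x + y - 5) = 0, mu_x*x = 0, mu_y*y = 0
(0, 0) is infeasible (1*0 + 1*0 < 5), so if mu = 0 stationarity would force x = mu_x/2 >= 0, y = mu_y/2 >= 0 with mu_x*x = mu_y*y = 0, i.e. x = y = 0: contradiction. Hence mu > 0 and x + y = 5 is active.
Try x > 0, y > 0 (so mu_x = mu_y = 0): x = 1*mu/2, y = 1*mu/2
Substitute: 1*(1*mu/2) + 1*(1*mu/2) = 5
  mu*2/2 = 5 => mu = 5
x* = 5/2 > 0, y* = 5/2 > 0, consistent with mu_x = mu_y = 0.
f is convex and the constraints are linear, so this KKT point is the global minimum.
f* = 25/2
Active constraints: x + y >= 5 (holds with equality, mu = 5 > 0); x >= 0 and y >= 0 are inactive (mu_x = mu_y = 0).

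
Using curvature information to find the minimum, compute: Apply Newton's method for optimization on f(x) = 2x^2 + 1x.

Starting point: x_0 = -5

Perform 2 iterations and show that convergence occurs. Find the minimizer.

f(x) = 2x^2 + 1x, f'(x) = 4x + (1), f''(x) = 4
Step 1: f'(-5) = -19, x_1 = -5 - -19/4 = -1/4
Step 2: f'(-1/4) = 0, x_2 = -1/4 (converged)
Newton's method converges in 1 step for quadratics.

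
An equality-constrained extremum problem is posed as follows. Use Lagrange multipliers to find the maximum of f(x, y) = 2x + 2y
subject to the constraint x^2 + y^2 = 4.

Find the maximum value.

Set up Lagrange conditions: grad f = lambda * grad g
  2 = 2*lambda*x
  2 = 2*lambda*y
From these: x/y = 2/2, so x = 2t, y = 2t for some t.
Substitute into constraint: (2t)^2 + (2t)^2 = 4
  t^2 * 8 = 4
  t = sqrt(4/8)
Maximum = 2*x + 2*y = (2^2 + 2^2)*t = 8 * sqrt(4/8) = sqrt(32)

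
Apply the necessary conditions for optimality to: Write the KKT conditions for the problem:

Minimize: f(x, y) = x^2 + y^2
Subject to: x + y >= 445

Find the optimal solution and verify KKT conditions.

KKT conditions for min x^2 + y^2 s.t. x + y >= 445:
Stationarity: 2x = mu, 2y = mu
So x = y = mu/2.
Complementary slackness: mu*(x + y - 445) = 0
Primal feasibility: x + y >= 445; dual feasibility: mu >= 0
If mu = 0 then x = y = 0, but 0 + 0 < 445 is infeasible, so the constraint is active.
Constraint active: x + y = 2*(mu/2) = 445 => mu = 445
x = y = 445/2, f = 198025/2
Verify: stationarity 2*(445/2) = 445 = mu; primal 445/2 + 445/2 = 445 >= 445; dual mu = 445 >= 0; complementary slackness 445*(445 - 445) = 0. All KKT conditions hold.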